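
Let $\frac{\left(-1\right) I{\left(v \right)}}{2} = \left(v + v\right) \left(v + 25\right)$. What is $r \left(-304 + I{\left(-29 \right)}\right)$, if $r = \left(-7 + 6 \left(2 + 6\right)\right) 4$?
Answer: $-125952$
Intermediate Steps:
$I{\left(v \right)} = - 4 v \left(25 + v\right)$ ($I{\left(v \right)} = - 2 \left(v + v\right) \left(v + 25\right) = - 2 \cdot 2 v \left(25 + v\right) = - 4 v \left(25 + v\right)$)
$r = 164$ ($r = \left(-7 + 6 \cdot 8\right) 4 = \left(-7 + 48\right) 4 = 41 \cdot 4 = 164$)
$r \left(-304 + I{\left(-29 \right)}\right) = 164 \left(-304 - - 116 \left(25 - 29\right)\right) = 164 \left(-304 - \left(-116\right) \left(-4\right)\right) = 164 \left(-304 - 464\right) = 164 \left(-768\right) = -125952$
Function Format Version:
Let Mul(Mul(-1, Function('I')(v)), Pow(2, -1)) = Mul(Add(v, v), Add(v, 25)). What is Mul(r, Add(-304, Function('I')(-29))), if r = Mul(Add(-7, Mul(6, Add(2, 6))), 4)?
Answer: -125952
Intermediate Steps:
Function('I')(v) = Mul(-4, v, Add(25, v)) (Function('I')(v) = Mul(-2, Mul(Add(v, v), Add(v, 25))) = Mul(-2, Mul(Mul(2, v), Add(25, v))) = Mul(-2, Mul(2, v, Add(25, v))) = Mul(-4, v, Add(25, v)))
r = 164 (r = Mul(Add(-7, Mul(6, 8)), 4) = Mul(Add(-7, 48), 4) = Mul(41, 4) = 164)
Mul(r, Add(-304, Function('I')(-29))) = Mul(164, Add(-304, Mul(-4, -29, Add(25, -29)))) = Mul(164, Add(-304, Mul(-4, -29, -4))) = Mul(164, Add(-304, -464)) = Mul(164, -768) = -125952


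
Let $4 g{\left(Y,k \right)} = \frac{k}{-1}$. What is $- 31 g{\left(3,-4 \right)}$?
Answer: $-31$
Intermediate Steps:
$g{\left(Y,k \right)} = - \frac{k}{4}$ ($g{\left(Y,k \right)} = \frac{k \frac{1}{-1}}{4} = \frac{k \left(-1\right)}{4} = \frac{\left(-1\right) k}{4} = - \frac{k}{4}$)
$- 31 g{\left(3,-4 \right)} = - 31 \left(\left(- \frac{1}{4}\right) \left(-4\right)\right) = \left(-31\right) 1 = -31$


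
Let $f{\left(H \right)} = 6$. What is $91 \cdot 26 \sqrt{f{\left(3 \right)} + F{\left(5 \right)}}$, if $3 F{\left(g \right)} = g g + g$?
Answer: $9464$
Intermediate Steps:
$F{\left(g \right)} = \frac{g}{3} + \frac{g^{2}}{3}$ ($F{\left(g \right)} = \frac{g g + g}{3} = \frac{g^{2} + g}{3} = \frac{g + g^{2}}{3} = \frac{g}{3} + \frac{g^{2}}{3}$)
$91 \cdot 26 \sqrt{f{\left(3 \right)} + F{\left(5 \right)}} = 91 \cdot 26 \sqrt{6 + \frac{1}{3} \cdot 5 \left(1 + 5\right)} = 2366 \sqrt{6 + \frac{1}{3} \cdot 5 \cdot 6} = 2366 \sqrt{6 + 10} = 2366 \sqrt{16} = 2366 \cdot 4 = 9464$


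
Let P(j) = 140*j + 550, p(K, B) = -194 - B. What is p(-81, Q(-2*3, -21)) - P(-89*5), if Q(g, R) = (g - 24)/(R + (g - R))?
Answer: 61551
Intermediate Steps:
Q(g, R) = (-24 + g)/g
P(j) = 550 + 140*j
p(-81, Q(-2*3, -21)) - P(-89*5) = (-194 - (-24 - 2*3)/((-2*3))) - (550 + 140*(-89*5)) = (-194 - (-24 - 6)/(-6)) - (550 + 140*(-445)) = (-194 - (-1)*(-30)/6) - (550 - 62300) = (-194 - 1*5) - 1*(-61750) = (-194 - 5) + 61750 = -199 + 61750 = 61551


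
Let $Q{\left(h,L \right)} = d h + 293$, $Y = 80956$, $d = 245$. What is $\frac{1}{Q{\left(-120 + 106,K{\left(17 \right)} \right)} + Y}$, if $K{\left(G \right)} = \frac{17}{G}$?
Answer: $\frac{1}{77819} \approx 1.285 \cdot 10^{-5}$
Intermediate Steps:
$Q{\left(h,L \right)} = 293 + 245 h$ ($Q{\left(h,L \right)} = 245 h + 293 = 293 + 245 h$)
$\frac{1}{Q{\left(-120 + 106,K{\left(17 \right)} \right)} + Y} = \frac{1}{\left(293 + 245 \left(-120 + 106\right)\right) + 80956} = \frac{1}{\left(293 + 245 \left(-14\right)\right) + 80956} = \frac{1}{\left(293 - 3430\right) + 80956} = \frac{1}{-3137 + 80956} = \frac{1}{77819}$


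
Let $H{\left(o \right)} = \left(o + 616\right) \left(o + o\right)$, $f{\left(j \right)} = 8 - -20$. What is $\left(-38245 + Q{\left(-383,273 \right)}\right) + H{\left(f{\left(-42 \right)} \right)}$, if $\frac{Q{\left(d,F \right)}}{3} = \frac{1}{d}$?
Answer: $- \frac{835326}{383} \approx -2181.0$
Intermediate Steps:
$Q{\left(d,F \right)} = \frac{3}{d}$
$f{\left(j \right)} = 28$ ($f{\left(j \right)} = 8 + 20 = 28$)
$H{\left(o \right)} = 2 o \left(616 + o\right)$ ($H{\left(o \right)} = \left(616 + o\right) 2 o = 2 o \left(616 + o\right)$)
$\left(-38245 + Q{\left(-383,273 \right)}\right) + H{\left(f{\left(-42 \right)} \right)} = \left(-38245 + \frac{3}{-383}\right) + 2 \cdot 28 \left(616 + 28\right) = \left(-38245 + 3 \left(- \frac{1}{383}\right)\right) + 2 \cdot 28 \cdot 644 = \left(-38245 - \frac{3}{383}\right) + 36064 = - \frac{14647838}{383} + 36064 = - \frac{835326}{383}$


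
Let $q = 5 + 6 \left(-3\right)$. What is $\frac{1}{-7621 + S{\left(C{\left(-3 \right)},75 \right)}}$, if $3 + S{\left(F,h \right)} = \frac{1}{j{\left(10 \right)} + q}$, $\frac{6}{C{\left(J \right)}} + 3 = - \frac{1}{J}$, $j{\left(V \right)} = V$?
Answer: $- \frac{3}{22873} \approx -0.00013116$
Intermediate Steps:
$C{\left(J \right)} = \frac{6}{-3 - \frac{1}{J}}$
$q = -13$ ($q = 5 - 18 = -13$)
$S{\left(F,h \right)} = - \frac{10}{3}$ ($S{\left(F,h \right)} = -3 + \frac{1}{10 - 13} = -3 + \frac{1}{-3} = -3 - \frac{1}{3} = - \frac{10}{3}$)
$\frac{1}{-7621 + S{\left(C{\left(-3 \right)},75 \right)}} = \frac{1}{-7621 - \frac{10}{3}} = \frac{1}{- \frac{22873}{3}} = - \frac{3}{22873}$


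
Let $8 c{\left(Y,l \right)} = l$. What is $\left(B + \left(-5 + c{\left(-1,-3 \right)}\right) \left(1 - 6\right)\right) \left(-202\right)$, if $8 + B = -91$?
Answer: $\frac{58277}{4} \approx 14569.0$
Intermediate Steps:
$c{\left(Y,l \right)} = \frac{l}{8}$
$B = -99$ ($B = -8 - 91 = -99$)
$\left(B + \left(-5 + c{\left(-1,-3 \right)}\right) \left(1 - 6\right)\right) \left(-202\right) = \left(-99 + \left(-5 + \frac{1}{8} \left(-3\right)\right) \left(1 - 6\right)\right) \left(-202\right) = \left(-99 + \left(-5 - \frac{3}{8}\right) \left(-5\right)\right) \left(-202\right) = \left(-99 - - \frac{215}{8}\right) \left(-202\right) = \left(-99 + \frac{215}{8}\right) \left(-202\right) = \left(- \frac{577}{8}\right) \left(-202\right) = \frac{58277}{4}$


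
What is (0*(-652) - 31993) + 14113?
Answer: -17880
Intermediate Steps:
(0*(-652) - 31993) + 14113 = (0 - 31993) + 14113 = -31993 + 14113 = -17880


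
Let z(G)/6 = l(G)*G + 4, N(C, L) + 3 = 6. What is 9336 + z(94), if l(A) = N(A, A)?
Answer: 11052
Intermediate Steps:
N(C, L) = 3 (N(C, L) = -3 + 6 = 3)
l(A) = 3
z(G) = 24 + 18*G (z(G) = 6*(3*G + 4) = 6*(4 + 3*G) = 24 + 18*G)
9336 + z(94) = 9336 + (24 + 18*94) = 9336 + (24 + 1692) = 9336 + 1716 = 11052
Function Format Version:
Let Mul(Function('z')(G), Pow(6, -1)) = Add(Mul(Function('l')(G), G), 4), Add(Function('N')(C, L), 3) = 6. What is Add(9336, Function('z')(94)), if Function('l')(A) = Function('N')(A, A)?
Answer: 11052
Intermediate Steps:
Function('N')(C, L) = 3 (Function('N')(C, L) = Add(-3, 6) = 3)
Function('l')(A) = 3
Function('z')(G) = Add(24, Mul(18, G)) (Function('z')(G) = Mul(6, Add(Mul(3, G), 4)) = Mul(6, Add(4, Mul(3, G))) = Add(24, Mul(18, G)))
Add(9336, Function('z')(94)) = Add(9336, Add(24, Mul(18, 94))) = Add(9336, Add(24, 1692)) = Add(9336, 1716) = 11052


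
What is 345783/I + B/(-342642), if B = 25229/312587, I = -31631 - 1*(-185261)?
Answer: 1028756519560817/457072443239445 ≈ 2.2508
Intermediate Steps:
I = 153630 (I = -31631 + 185261 = 153630)
B = 25229/312587 (B = 25229*(1/312587) = 25229/312587 ≈ 0.080710)
345783/I + B/(-342642) = 345783/153630 + (25229/312587)/(-342642) = 345783*(1/153630) + (25229/312587)*(-1/342642) = 115261/51210 - 25229/107105434854 = 1028756519560817/457072443239445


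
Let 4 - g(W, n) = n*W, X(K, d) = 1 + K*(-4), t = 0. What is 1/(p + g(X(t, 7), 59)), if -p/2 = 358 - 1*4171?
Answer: 1/7571 ≈ 0.00013208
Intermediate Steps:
p = 7626 (p = -2*(358 - 1*4171) = -2*(358 - 4171) = -2*(-3813) = 7626)
X(K, d) = 1 - 4*K
g(W, n) = 4 - W*n (g(W, n) = 4 - n*W = 4 - W*n)
1/(p + g(X(t, 7), 59)) = 1/(7626 + (4 - 1*(1 - 4*0)*59)) = 1/(7626 + (4 - 1*(1 + 0)*59)) = 1/(7626 + (4 - 1*1*59)) = 1/(7626 + (4 - 59)) = 1/(7626 - 55) = 1/7571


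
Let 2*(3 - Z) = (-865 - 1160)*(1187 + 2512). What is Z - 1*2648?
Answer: 7485185/2 ≈ 3.7426e+6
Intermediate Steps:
Z = 7490481/2 (Z = 3 - (-865 - 1160)*(1187 + 2512)/2 = 3 - (-2025)*3699/2 = 3 - ½*(-7490475) = 3 + 7490475/2 = 7490481/2 ≈ 3.7452e+6)
Z - 1*2648 = 7490481/2 - 1*2648 = 7490481/2 - 2648 = 7485185/2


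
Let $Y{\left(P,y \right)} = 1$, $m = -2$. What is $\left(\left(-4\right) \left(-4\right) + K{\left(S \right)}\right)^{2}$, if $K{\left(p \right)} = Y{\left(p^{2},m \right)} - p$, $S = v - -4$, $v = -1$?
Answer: $196$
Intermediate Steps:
$S = 3$ ($S = -1 - -4 = -1 + 4 = 3$)
$K{\left(p \right)} = 1 - p$
$\left(\left(-4\right) \left(-4\right) + K{\left(S \right)}\right)^{2} = \left(\left(-4\right) \left(-4\right) + \left(1 - 3\right)\right)^{2} = \left(16 + \left(1 - 3\right)\right)^{2} = \left(16 - 2\right)^{2} = 14^{2} = 196$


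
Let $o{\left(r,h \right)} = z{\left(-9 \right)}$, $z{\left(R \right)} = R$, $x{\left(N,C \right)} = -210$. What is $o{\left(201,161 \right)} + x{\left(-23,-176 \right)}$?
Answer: $-219$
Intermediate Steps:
$o{\left(r,h \right)} = -9$
$o{\left(201,161 \right)} + x{\left(-23,-176 \right)} = -9 - 210 = -219$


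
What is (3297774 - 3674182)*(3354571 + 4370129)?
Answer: -2907638877600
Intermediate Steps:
(3297774 - 3674182)*(3354571 + 4370129) = -376408*7724700 = -2907638877600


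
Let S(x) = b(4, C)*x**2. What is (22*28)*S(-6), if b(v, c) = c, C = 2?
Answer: 44352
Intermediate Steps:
S(x) = 2*x**2
(22*28)*S(-6) = (22*28)*(2*(-6)**2) = 616*(2*36) = 616*72 = 44352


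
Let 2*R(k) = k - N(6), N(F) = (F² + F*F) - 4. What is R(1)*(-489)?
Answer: 32763/2 ≈ 16382.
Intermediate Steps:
N(F) = -4 + 2*F² (N(F) = (F² + F²) - 4 = 2*F² - 4 = -4 + 2*F²)
R(k) = -34 + k/2 (R(k) = (k - (-4 + 2*6²))/2 = (k - (-4 + 2*36))/2 = (k - (-4 + 72))/2 = (k - 1*68)/2 = (k - 68)/2 = (-68 + k)/2 = -34 + k/2)
R(1)*(-489) = (-34 + (½)*1)*(-489) = (-34 + ½)*(-489) = -67/2*(-489) = 32763/2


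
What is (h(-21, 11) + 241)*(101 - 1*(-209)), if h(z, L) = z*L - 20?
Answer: -3100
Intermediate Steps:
h(z, L) = -20 + L*z (h(z, L) = L*z - 20 = -20 + L*z)
(h(-21, 11) + 241)*(101 - 1*(-209)) = ((-20 + 11*(-21)) + 241)*(101 - 1*(-209)) = ((-20 - 231) + 241)*(101 + 209) = (-251 + 241)*310 = -10*310 = -3100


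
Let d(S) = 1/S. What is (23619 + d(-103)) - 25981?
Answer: -243287/103 ≈ -2362.0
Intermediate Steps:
(23619 + d(-103)) - 25981 = (23619 + 1/(-103)) - 25981 = (23619 - 1/103) - 25981 = 2432756/103 - 25981 = -243287/103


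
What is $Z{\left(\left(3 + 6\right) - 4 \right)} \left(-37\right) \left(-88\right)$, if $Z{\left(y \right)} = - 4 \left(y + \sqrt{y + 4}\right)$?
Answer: $-104192$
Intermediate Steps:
$Z{\left(y \right)} = - 4 y - 4 \sqrt{4 + y}$ ($Z{\left(y \right)} = - 4 \left(y + \sqrt{4 + y}\right) = - 4 y - 4 \sqrt{4 + y}$)
$Z{\left(\left(3 + 6\right) - 4 \right)} \left(-37\right) \left(-88\right) = \left(- 4 \left(\left(3 + 6\right) - 4\right) - 4 \sqrt{4 + \left(\left(3 + 6\right) - 4\right)}\right) \left(-37\right) \left(-88\right) = \left(- 4 \left(9 - 4\right) - 4 \sqrt{4 + \left(9 - 4\right)}\right) \left(-37\right) \left(-88\right) = \left(\left(-4\right) 5 - 4 \sqrt{4 + 5}\right) \left(-37\right) \left(-88\right) = \left(-20 - 4 \sqrt{9}\right) \left(-37\right) \left(-88\right) = \left(-20 - 12\right) \left(-37\right) \left(-88\right) = \left(-32\right) \left(-37\right) \left(-88\right) = 1184 \left(-88\right) = -104192$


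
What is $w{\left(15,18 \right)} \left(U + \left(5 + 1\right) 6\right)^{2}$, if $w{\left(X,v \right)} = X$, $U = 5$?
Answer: $25215$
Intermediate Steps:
$w{\left(15,18 \right)} \left(U + \left(5 + 1\right) 6\right)^{2} = 15 \left(5 + \left(5 + 1\right) 6\right)^{2} = 15 \left(5 + 6 \cdot 6\right)^{2} = 15 \left(5 + 36\right)^{2} = 15 \cdot 41^{2} = 15 \cdot 1681 = 25215$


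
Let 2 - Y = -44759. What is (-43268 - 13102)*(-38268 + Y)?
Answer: -366010410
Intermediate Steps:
Y = 44761 (Y = 2 - 1*(-44759) = 2 + 44759 = 44761)
(-43268 - 13102)*(-38268 + Y) = (-43268 - 13102)*(-38268 + 44761) = -56370*6493 = -366010410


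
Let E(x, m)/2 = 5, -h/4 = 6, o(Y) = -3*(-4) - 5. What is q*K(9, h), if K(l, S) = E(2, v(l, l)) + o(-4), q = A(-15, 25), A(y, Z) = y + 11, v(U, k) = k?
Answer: -68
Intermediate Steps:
o(Y) = 7 (o(Y) = 12 - 5 = 7)
h = -24 (h = -4*6 = -24)
A(y, Z) = 11 + y
E(x, m) = 10 (E(x, m) = 2*5 = 10)
q = -4 (q = 11 - 15 = -4)
K(l, S) = 17 (K(l, S) = 10 + 7 = 17)
q*K(9, h) = -4*17 = -68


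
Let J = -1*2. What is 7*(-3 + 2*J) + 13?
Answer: -36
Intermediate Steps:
J = -2
7*(-3 + 2*J) + 13 = 7*(-3 + 2*(-2)) + 13 = 7*(-3 - 4) + 13 = 7*(-7) + 13 = -49 + 13 = -36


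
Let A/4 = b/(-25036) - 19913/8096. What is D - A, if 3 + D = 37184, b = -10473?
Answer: 42829125201/1151656 ≈ 37189.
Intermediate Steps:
D = 37181 (D = -3 + 37184 = 37181)
A = -9403465/1151656 (A = 4*(-10473/(-25036) - 19913/8096) = 4*(-10473*(-1/25036) - 19913*1/8096) = 4*(10473/25036 - 19913/8096) = 4*(-9403465/4606624) = -9403465/1151656 ≈ -8.1652)
D - A = 37181 - 1*(-9403465/1151656) = 37181 + 9403465/1151656 = 42829125201/1151656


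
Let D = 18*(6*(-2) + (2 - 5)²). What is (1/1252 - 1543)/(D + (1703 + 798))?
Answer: -1931835/3063644 ≈ -0.63057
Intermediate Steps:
D = -54 (D = 18*(-12 + (-3)²) = 18*(-12 + 9) = 18*(-3) = -54)
(1/1252 - 1543)/(D + (1703 + 798)) = (1/1252 - 1543)/(-54 + (1703 + 798)) = (1/1252 - 1543)/(-54 + 2501) = -1931835/1252/2447 = -1931835/1252*1/2447 = -1931835/3063644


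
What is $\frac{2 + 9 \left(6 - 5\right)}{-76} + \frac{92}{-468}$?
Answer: $- \frac{3035}{8892} \approx -0.34132$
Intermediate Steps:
$\frac{2 + 9 \left(6 - 5\right)}{-76} + \frac{92}{-468} = \left(2 + 9 \cdot 1\right) \left(- \frac{1}{76}\right) + 92 \left(- \frac{1}{468}\right) = \left(2 + 9\right) \left(- \frac{1}{76}\right) - \frac{23}{117} = 11 \left(- \frac{1}{76}\right) - \frac{23}{117} = - \frac{11}{76} - \frac{23}{117} = - \frac{3035}{8892}$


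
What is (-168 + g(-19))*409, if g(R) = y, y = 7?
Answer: -65849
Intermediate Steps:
g(R) = 7
(-168 + g(-19))*409 = (-168 + 7)*409 = -161*409 = -65849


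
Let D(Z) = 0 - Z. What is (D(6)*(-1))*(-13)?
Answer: -78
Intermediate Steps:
D(Z) = -Z
(D(6)*(-1))*(-13) = (-1*6*(-1))*(-13) = -6*(-1)*(-13) = 6*(-13) = -78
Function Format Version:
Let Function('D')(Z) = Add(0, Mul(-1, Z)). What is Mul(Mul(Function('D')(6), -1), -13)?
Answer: -78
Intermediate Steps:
Function('D')(Z) = Mul(-1, Z)
Mul(Mul(Function('D')(6), -1), -13) = Mul(Mul(Mul(-1, 6), -1), -13) = Mul(Mul(-6, -1), -13) = Mul(6, -13) = -78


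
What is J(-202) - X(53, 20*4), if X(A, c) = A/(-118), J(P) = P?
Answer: -23783/118 ≈ -201.55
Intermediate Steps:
X(A, c) = -A/118 (X(A, c) = A*(-1/118) = -A/118)
J(-202) - X(53, 20*4) = -202 - (-1)*53/118 = -202 - 1*(-53/118) = -202 + 53/118 = -23783/118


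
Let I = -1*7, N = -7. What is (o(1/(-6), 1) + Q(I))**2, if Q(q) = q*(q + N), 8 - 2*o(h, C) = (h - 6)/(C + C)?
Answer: 6175225/576 ≈ 10721.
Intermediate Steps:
o(h, C) = 4 - (-6 + h)/(4*C) (o(h, C) = 4 - (h - 6)/(2*(C + C)) = 4 - (-6 + h)/(2*(2*C)) = 4 - (-6 + h)*1/(2*C)/2 = 4 - (-6 + h)/(4*C))
I = -7
Q(q) = q*(-7 + q) (Q(q) = q*(q - 7) = q*(-7 + q))
(o(1/(-6), 1) + Q(I))**2 = ((1/4)*(6 - 1/(-6) + 16*1)/1 - 7*(-7 - 7))**2 = ((1/4)*1*(6 - 1*(-1/6) + 16) - 7*(-14))**2 = ((1/4)*1*(6 + 1/6 + 16) + 98)**2 = ((1/4)*1*(133/6) + 98)**2 = (133/24 + 98)**2 = (2485/24)**2 = 6175225/576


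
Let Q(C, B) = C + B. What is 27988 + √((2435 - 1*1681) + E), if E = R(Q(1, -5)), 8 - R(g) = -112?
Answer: 27988 + √874 ≈ 28018.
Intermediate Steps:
Q(C, B) = B + C
R(g) = 120 (R(g) = 8 - 1*(-112) = 8 + 112 = 120)
E = 120
27988 + √((2435 - 1*1681) + E) = 27988 + √((2435 - 1*1681) + 120) = 27988 + √((2435 - 1681) + 120) = 27988 + √(754 + 120) = 27988 + √874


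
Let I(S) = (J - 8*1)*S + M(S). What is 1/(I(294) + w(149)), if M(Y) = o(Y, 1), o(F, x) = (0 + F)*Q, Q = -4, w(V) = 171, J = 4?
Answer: -1/2181 ≈ -0.00045851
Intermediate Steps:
o(F, x) = -4*F (o(F, x) = (0 + F)*(-4) = F*(-4) = -4*F)
M(Y) = -4*Y
I(S) = -8*S (I(S) = (4 - 8*1)*S - 4*S = (4 - 8)*S - 4*S = -4*S - 4*S = -8*S)
1/(I(294) + w(149)) = 1/(-8*294 + 171) = 1/(-2352 + 171) = 1/(-2181) = -1/2181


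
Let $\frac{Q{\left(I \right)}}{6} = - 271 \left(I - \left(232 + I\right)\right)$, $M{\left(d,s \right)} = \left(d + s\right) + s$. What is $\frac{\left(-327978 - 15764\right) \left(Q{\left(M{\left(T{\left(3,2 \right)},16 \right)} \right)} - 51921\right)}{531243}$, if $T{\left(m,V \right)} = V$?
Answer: $- \frac{37274351254}{177081} \approx -2.1049 \cdot 10^{5}$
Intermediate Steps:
$M{\left(d,s \right)} = d + 2 s$
$Q{\left(I \right)} = 377232$ ($Q{\left(I \right)} = 6 \left(- 271 \left(I - \left(232 + I\right)\right)\right) = 6 \left(\left(-271\right) \left(-232\right)\right) = 6 \cdot 62872 = 377232$)
$\frac{\left(-327978 - 15764\right) \left(Q{\left(M{\left(T{\left(3,2 \right)},16 \right)} \right)} - 51921\right)}{531243} = \frac{\left(-327978 - 15764\right) \left(377232 - 51921\right)}{531243} = \left(-343742\right) 325311 \cdot \frac{1}{531243} = \left(-111823053762\right) \frac{1}{531243} = - \frac{37274351254}{177081}$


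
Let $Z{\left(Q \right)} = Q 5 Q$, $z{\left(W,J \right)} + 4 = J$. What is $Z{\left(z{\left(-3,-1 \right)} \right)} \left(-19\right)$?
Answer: $-2375$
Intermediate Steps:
$z{\left(W,J \right)} = -4 + J$
$Z{\left(Q \right)} = 5 Q^{2}$ ($Z{\left(Q \right)} = 5 Q Q = 5 Q^{2}$)
$Z{\left(z{\left(-3,-1 \right)} \right)} \left(-19\right) = 5 \left(-4 - 1\right)^{2} \left(-19\right) = 5 \left(-5\right)^{2} \left(-19\right) = 5 \cdot 25 \left(-19\right) = 125 \left(-19\right) = -2375$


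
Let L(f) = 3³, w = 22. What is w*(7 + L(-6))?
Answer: 748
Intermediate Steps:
L(f) = 27
w*(7 + L(-6)) = 22*(7 + 27) = 22*34 = 748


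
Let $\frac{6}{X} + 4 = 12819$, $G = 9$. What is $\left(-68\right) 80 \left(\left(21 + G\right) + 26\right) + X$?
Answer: $- \frac{3903961594}{12815} \approx -3.0464 \cdot 10^{5}$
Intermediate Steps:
$X = \frac{6}{12815}$ ($X = \frac{6}{-4 + 12819} = \frac{6}{12815} \approx 0.0004682$)
$\left(-68\right) 80 \left(\left(21 + G\right) + 26\right) + X = \left(-68\right) 80 \left(\left(21 + 9\right) + 26\right) + \frac{6}{12815} = - 5440 \left(30 + 26\right) + \frac{6}{12815} = \left(-5440\right) 56 + \frac{6}{12815} = -304640 + \frac{6}{12815} = - \frac{3903961594}{12815}$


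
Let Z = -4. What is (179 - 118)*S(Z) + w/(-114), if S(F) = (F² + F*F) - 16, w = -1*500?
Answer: 55882/57 ≈ 980.39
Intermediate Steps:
w = -500
S(F) = -16 + 2*F² (S(F) = (F² + F²) - 16 = 2*F² - 16 = -16 + 2*F²)
(179 - 118)*S(Z) + w/(-114) = (179 - 118)*(-16 + 2*(-4)²) - 500/(-114) = 61*(-16 + 2*16) - 500*(-1/114) = 61*(-16 + 32) + 250/57 = 61*16 + 250/57 = 976 + 250/57 = 55882/57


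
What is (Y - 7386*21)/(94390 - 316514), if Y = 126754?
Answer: 7088/55531 ≈ 0.12764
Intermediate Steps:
(Y - 7386*21)/(94390 - 316514) = (126754 - 7386*21)/(94390 - 316514) = (126754 - 155106)/(-222124) = -28352*(-1/222124) = 7088/55531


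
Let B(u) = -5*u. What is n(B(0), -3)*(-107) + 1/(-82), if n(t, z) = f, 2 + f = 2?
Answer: -1/82 ≈ -0.012195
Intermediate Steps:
f = 0 (f = -2 + 2 = 0)
n(t, z) = 0
n(B(0), -3)*(-107) + 1/(-82) = 0*(-107) + 1/(-82) = 0 - 1/82 = -1/82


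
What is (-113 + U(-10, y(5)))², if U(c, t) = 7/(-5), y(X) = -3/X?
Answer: 327184/25 ≈ 13087.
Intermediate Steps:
U(c, t) = -7/5 (U(c, t) = 7*(-⅕) = -7/5)
(-113 + U(-10, y(5)))² = (-113 - 7/5)² = (-572/5)² = 327184/25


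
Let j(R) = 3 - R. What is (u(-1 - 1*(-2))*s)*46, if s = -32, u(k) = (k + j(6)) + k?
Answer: 1472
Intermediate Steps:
u(k) = -3 + 2*k (u(k) = (k + (3 - 1*6)) + k = (k + (3 - 6)) + k = (k - 3) + k = (-3 + k) + k = -3 + 2*k)
(u(-1 - 1*(-2))*s)*46 = ((-3 + 2*(-1 - 1*(-2)))*(-32))*46 = ((-3 + 2*(-1 + 2))*(-32))*46 = ((-3 + 2*1)*(-32))*46 = ((-3 + 2)*(-32))*46 = -1*(-32)*46 = 32*46 = 1472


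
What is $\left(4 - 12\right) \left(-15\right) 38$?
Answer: $4560$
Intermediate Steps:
$\left(4 - 12\right) \left(-15\right) 38 = \left(-8\right) \left(-15\right) 38 = 120 \cdot 38 = 4560$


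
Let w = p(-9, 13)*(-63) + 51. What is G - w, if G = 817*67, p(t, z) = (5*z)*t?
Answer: 17833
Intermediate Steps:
p(t, z) = 5*t*z
G = 54739
w = 36906 (w = (5*(-9)*13)*(-63) + 51 = -585*(-63) + 51 = 36855 + 51 = 36906)
G - w = 54739 - 1*36906 = 54739 - 36906 = 17833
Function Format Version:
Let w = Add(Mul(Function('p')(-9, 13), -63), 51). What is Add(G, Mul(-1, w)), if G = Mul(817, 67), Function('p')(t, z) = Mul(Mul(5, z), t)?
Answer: 17833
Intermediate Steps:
Function('p')(t, z) = Mul(5, t, z)
G = 54739
w = 36906 (w = Add(Mul(Mul(5, -9, 13), -63), 51) = Add(Mul(-585, -63), 51) = Add(36855, 51) = 36906)
Add(G, Mul(-1, w)) = Add(54739, Mul(-1, 36906)) = Add(54739, -36906) = 17833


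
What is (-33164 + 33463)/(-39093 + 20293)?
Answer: -299/18800 ≈ -0.015904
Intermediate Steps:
(-33164 + 33463)/(-39093 + 20293) = 299/(-18800) = 299*(-1/18800) = -299/18800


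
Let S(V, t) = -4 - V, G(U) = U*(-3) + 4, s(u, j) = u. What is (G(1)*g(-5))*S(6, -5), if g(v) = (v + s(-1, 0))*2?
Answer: 120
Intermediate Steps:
g(v) = -2 + 2*v (g(v) = (v - 1)*2 = (-1 + v)*2 = -2 + 2*v)
G(U) = 4 - 3*U (G(U) = -3*U + 4 = 4 - 3*U)
(G(1)*g(-5))*S(6, -5) = ((4 - 3*1)*(-2 + 2*(-5)))*(-4 - 1*6) = ((4 - 3)*(-2 - 10))*(-4 - 6) = (1*(-12))*(-10) = -12*(-10) = 120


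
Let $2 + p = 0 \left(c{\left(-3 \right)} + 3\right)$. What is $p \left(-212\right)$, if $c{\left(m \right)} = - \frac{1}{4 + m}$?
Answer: $424$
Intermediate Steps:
$p = -2$ ($p = -2 + 0 \left(- \frac{1}{4 - 3} + 3\right) = -2 + 0 \left(- 1^{-1} + 3\right) = -2 + 0 \left(\left(-1\right) 1 + 3\right) = -2 + 0 \left(-1 + 3\right) = -2 + 0 \cdot 2 = -2 + 0 = -2$)
$p \left(-212\right) = \left(-2\right) \left(-212\right) = 424$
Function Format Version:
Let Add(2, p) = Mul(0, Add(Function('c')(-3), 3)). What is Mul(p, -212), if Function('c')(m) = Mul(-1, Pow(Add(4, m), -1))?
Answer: 424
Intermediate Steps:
p = -2 (p = Add(-2, Mul(0, Add(Mul(-1, Pow(Add(4, -3), -1)), 3))) = Add(-2, Mul(0, Add(Mul(-1, Pow(1, -1)), 3))) = Add(-2, Mul(0, Add(Mul(-1, 1), 3))) = Add(-2, Mul(0, Add(-1, 3))) = Add(-2, Mul(0, 2)) = Add(-2, 0) = -2)
Mul(p, -212) = Mul(-2, -212) = 424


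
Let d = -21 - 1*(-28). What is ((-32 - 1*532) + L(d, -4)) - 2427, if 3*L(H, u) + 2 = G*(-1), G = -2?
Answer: -2991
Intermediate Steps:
d = 7 (d = -21 + 28 = 7)
L(H, u) = 0 (L(H, u) = -2/3 + (-2*(-1))/3 = -2/3 + (1/3)*2 = -2/3 + 2/3 = 0)
((-32 - 1*532) + L(d, -4)) - 2427 = ((-32 - 1*532) + 0) - 2427 = ((-32 - 532) + 0) - 2427 = (-564 + 0) - 2427 = -564 - 2427 = -2991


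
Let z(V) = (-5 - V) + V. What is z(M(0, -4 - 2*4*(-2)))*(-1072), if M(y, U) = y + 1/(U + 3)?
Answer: 5360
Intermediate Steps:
M(y, U) = y + 1/(3 + U)
z(V) = -5
z(M(0, -4 - 2*4*(-2)))*(-1072) = -5*(-1072) = 5360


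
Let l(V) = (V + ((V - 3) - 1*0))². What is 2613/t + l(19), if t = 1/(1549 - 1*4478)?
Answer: -7652252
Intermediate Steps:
l(V) = (-3 + 2*V)² (l(V) = (V + ((-3 + V) + 0))² = (V + (-3 + V))² = (-3 + 2*V)²)
t = -1/2929 (t = 1/(1549 - 4478) = 1/(-2929) = -1/2929 ≈ -0.00034141)
2613/t + l(19) = 2613/(-1/2929) + (-3 + 2*19)² = 2613*(-2929) + (-3 + 38)² = -7653477 + 35² = -7653477 + 1225 = -7652252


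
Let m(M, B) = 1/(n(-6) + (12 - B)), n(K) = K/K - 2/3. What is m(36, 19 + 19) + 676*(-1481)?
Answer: -77089015/77 ≈ -1.0012e+6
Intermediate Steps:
n(K) = ⅓ (n(K) = 1 - 2*⅓ = 1 - ⅔ = ⅓)
m(M, B) = 1/(37/3 - B) (m(M, B) = 1/(⅓ + (12 - B)) = 1/(37/3 - B))
m(36, 19 + 19) + 676*(-1481) = 3/(37 - 3*(19 + 19)) + 676*(-1481) = 3/(37 - 3*38) - 1001156 = 3/(37 - 114) - 1001156 = 3/(-77) - 1001156 = 3*(-1/77) - 1001156 = -3/77 - 1001156 = -77089015/77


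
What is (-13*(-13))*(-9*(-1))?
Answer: 1521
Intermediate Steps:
(-13*(-13))*(-9*(-1)) = 169*9 = 1521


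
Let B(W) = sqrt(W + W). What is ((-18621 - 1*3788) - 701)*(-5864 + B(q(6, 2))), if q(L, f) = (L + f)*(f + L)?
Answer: 135517040 - 184880*sqrt(2) ≈ 1.3526e+8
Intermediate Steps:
q(L, f) = (L + f)**2 (q(L, f) = (L + f)*(L + f) = (L + f)**2)
B(W) = sqrt(2)*sqrt(W) (B(W) = sqrt(2*W) = sqrt(2)*sqrt(W))
((-18621 - 1*3788) - 701)*(-5864 + B(q(6, 2))) = ((-18621 - 1*3788) - 701)*(-5864 + sqrt(2)*sqrt((6 + 2)**2)) = ((-18621 - 3788) - 701)*(-5864 + sqrt(2)*sqrt(8**2)) = (-22409 - 701)*(-5864 + sqrt(2)*sqrt(64)) = -23110*(-5864 + sqrt(2)*8) = -23110*(-5864 + 8*sqrt(2)) = 135517040 - 184880*sqrt(2)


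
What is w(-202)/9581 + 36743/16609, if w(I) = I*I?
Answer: 1029748319/159130829 ≈ 6.4711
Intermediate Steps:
w(I) = I²
w(-202)/9581 + 36743/16609 = (-202)²/9581 + 36743/16609 = 40804*(1/9581) + 36743*(1/16609) = 40804/9581 + 36743/16609 = 1029748319/159130829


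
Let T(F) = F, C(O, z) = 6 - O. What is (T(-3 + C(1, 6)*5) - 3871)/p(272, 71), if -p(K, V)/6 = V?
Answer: 1283/142 ≈ 9.0352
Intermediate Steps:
p(K, V) = -6*V
(T(-3 + C(1, 6)*5) - 3871)/p(272, 71) = ((-3 + (6 - 1*1)*5) - 3871)/((-6*71)) = ((-3 + (6 - 1)*5) - 3871)/(-426) = ((-3 + 5*5) - 3871)*(-1/426) = ((-3 + 25) - 3871)*(-1/426) = (22 - 3871)*(-1/426) = -3849*(-1/426) = 1283/142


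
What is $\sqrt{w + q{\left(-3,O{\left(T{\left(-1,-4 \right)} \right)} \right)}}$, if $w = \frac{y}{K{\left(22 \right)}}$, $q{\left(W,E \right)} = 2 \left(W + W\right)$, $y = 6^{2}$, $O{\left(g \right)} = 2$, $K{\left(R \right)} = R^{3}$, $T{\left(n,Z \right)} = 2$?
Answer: $\frac{i \sqrt{702570}}{242} \approx 3.4636 i$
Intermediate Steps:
$y = 36$
$q{\left(W,E \right)} = 4 W$ ($q{\left(W,E \right)} = 2 \cdot 2 W = 4 W$)
$w = \frac{9}{2662}$ ($w = \frac{36}{22^{3}} = \frac{36}{10648} = 36 \cdot \frac{1}{10648} = \frac{9}{2662} \approx 0.0033809$)
$\sqrt{w + q{\left(-3,O{\left(T{\left(-1,-4 \right)} \right)} \right)}} = \sqrt{\frac{9}{2662} + 4 \left(-3\right)} = \sqrt{\frac{9}{2662} - 12} = \sqrt{- \frac{31935}{2662}} = \frac{i \sqrt{702570}}{242}$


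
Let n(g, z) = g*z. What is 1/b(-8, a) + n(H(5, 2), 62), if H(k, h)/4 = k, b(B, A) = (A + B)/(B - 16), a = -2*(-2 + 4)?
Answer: 1242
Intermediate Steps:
a = -4 (a = -2*2 = -4)
b(B, A) = (A + B)/(-16 + B)
H(k, h) = 4*k
1/b(-8, a) + n(H(5, 2), 62) = 1/((-4 - 8)/(-16 - 8)) + (4*5)*62 = 1/(-12/(-24)) + 20*62 = 1/(-1/24*(-12)) + 1240 = 1/(1/2) + 1240 = 2 + 1240 = 1242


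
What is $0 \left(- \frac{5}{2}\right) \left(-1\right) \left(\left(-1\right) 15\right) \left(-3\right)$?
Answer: $0$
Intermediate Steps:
$0 \left(- \frac{5}{2}\right) \left(-1\right) \left(\left(-1\right) 15\right) \left(-3\right) = 0 \left(\left(-5\right) \frac{1}{2}\right) \left(-1\right) \left(-15\right) \left(-3\right) = 0 \left(- \frac{5}{2}\right) \left(-1\right) \left(-15\right) \left(-3\right) = 0 \left(-1\right) \left(-15\right) \left(-3\right) = 0 \left(-15\right) \left(-3\right) = 0 \left(-3\right) = 0$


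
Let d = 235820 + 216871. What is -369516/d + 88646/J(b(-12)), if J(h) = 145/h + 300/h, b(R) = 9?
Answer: 120332927618/67149165 ≈ 1792.0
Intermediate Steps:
J(h) = 445/h
d = 452691
-369516/d + 88646/J(b(-12)) = -369516/452691 + 88646/((445/9)) = -369516*1/452691 + 88646/((445*(⅑))) = -123172/150897 + 88646/(445/9) = -123172/150897 + 88646*(9/445) = -123172/150897 + 797814/445 = 120332927618/67149165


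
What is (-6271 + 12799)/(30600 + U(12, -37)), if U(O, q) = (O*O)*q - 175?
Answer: 6528/25097 ≈ 0.26011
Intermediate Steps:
U(O, q) = -175 + q*O² (U(O, q) = O²*q - 175 = q*O² - 175 = -175 + q*O²)
(-6271 + 12799)/(30600 + U(12, -37)) = (-6271 + 12799)/(30600 + (-175 - 37*12²)) = 6528/(30600 + (-175 - 37*144)) = 6528/(30600 + (-175 - 5328)) = 6528/(30600 - 5503) = 6528/25097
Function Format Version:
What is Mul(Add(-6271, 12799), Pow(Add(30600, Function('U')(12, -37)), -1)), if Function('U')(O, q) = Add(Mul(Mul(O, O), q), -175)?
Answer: Rational(6528, 25097) ≈ 0.26011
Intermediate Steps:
Function('U')(O, q) = Add(-175, Mul(q, Pow(O, 2))) (Function('U')(O, q) = Add(Mul(Pow(O, 2), q), -175) = Add(Mul(q, Pow(O, 2)), -175) = Add(-175, Mul(q, Pow(O, 2))))
Mul(Add(-6271, 12799), Pow(Add(30600, Function('U')(12, -37)), -1)) = Mul(Add(-6271, 12799), Pow(Add(30600, Add(-175, Mul(-37, Pow(12, 2)))), -1)) = Mul(6528, Pow(Add(30600, Add(-175, Mul(-37, 144))), -1)) = Mul(6528, Pow(Add(30600, Add(-175, -5328)), -1)) = Mul(6528, Pow(Add(30600, -5503), -1)) = Mul(6528, Pow(25097, -1)) = Mul(6528, Rational(1, 25097)) = Rational(6528, 25097)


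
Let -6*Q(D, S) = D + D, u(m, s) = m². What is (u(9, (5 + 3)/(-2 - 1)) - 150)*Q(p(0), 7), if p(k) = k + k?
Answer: 0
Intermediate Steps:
p(k) = 2*k
Q(D, S) = -D/3 (Q(D, S) = -(D + D)/6 = -D/3)
(u(9, (5 + 3)/(-2 - 1)) - 150)*Q(p(0), 7) = (9² - 150)*(-2*0/3) = (81 - 150)*(-⅓*0) = -69*0 = 0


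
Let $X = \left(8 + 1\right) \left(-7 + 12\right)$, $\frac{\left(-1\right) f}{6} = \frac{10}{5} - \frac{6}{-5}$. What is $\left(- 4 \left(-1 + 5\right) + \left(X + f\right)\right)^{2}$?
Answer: $\frac{2401}{25} \approx 96.04$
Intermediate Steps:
$f = - \frac{96}{5}$ ($f = - 6 \left(\frac{10}{5} - \frac{6}{-5}\right) = - 6 \left(10 \cdot \frac{1}{5} - - \frac{6}{5}\right) = - 6 \left(2 + \frac{6}{5}\right) = \left(-6\right) \frac{16}{5} = - \frac{96}{5} \approx -19.2$)
$X = 45$ ($X = 9 \cdot 5 = 45$)
$\left(- 4 \left(-1 + 5\right) + \left(X + f\right)\right)^{2} = \left(- 4 \left(-1 + 5\right) + \left(45 - \frac{96}{5}\right)\right)^{2} = \left(\left(-4\right) 4 + \frac{129}{5}\right)^{2} = \left(-16 + \frac{129}{5}\right)^{2} = \left(\frac{49}{5}\right)^{2} = \frac{2401}{25}$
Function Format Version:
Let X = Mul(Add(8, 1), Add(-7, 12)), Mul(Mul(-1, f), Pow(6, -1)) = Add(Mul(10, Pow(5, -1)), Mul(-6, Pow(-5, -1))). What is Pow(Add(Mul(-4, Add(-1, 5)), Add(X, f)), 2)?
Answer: Rational(2401, 25) ≈ 96.040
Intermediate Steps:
f = Rational(-96, 5) (f = Mul(-6, Add(Mul(10, Pow(5, -1)), Mul(-6, Pow(-5, -1)))) = Mul(-6, Add(Mul(10, Rational(1, 5)), Mul(-6, Rational(-1, 5)))) = Mul(-6, Add(2, Rational(6, 5))) = Mul(-6, Rational(16, 5)) = Rational(-96, 5) ≈ -19.200)
X = 45 (X = Mul(9, 5) = 45)
Pow(Add(Mul(-4, Add(-1, 5)), Add(X, f)), 2) = Pow(Add(Mul(-4, Add(-1, 5)), Add(45, Rational(-96, 5))), 2) = Pow(Add(Mul(-4, 4), Rational(129, 5)), 2) = Pow(Add(-16, Rational(129, 5)), 2) = Pow(Rational(49, 5), 2) = Rational(2401, 25)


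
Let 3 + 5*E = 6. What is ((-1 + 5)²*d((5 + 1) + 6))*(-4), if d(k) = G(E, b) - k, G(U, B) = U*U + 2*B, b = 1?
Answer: 15424/25 ≈ 616.96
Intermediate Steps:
E = ⅗ (E = -⅗ + (⅕)*6 = -⅗ + 6/5 = ⅗ ≈ 0.60000)
G(U, B) = U² + 2*B
d(k) = 59/25 - k (d(k) = ((⅗)² + 2*1) - k = (9/25 + 2) - k = 59/25 - k)
((-1 + 5)²*d((5 + 1) + 6))*(-4) = ((-1 + 5)²*(59/25 - ((5 + 1) + 6)))*(-4) = (4²*(59/25 - (6 + 6)))*(-4) = (16*(59/25 - 1*12))*(-4) = (16*(59/25 - 12))*(-4) = (16*(-241/25))*(-4) = -3856/25*(-4) = 15424/25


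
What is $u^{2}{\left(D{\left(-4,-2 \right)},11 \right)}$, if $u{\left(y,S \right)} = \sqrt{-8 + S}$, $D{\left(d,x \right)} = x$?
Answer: $3$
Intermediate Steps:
$u^{2}{\left(D{\left(-4,-2 \right)},11 \right)} = \left(\sqrt{-8 + 11}\right)^{2} = \left(\sqrt{3}\right)^{2} = 3$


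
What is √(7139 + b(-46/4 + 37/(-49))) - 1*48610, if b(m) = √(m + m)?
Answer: -48610 + √(349811 + 7*I*√1201)/7 ≈ -48526.0 + 0.029297*I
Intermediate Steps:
b(m) = √2*√m (b(m) = √(2*m) = √2*√m)
√(7139 + b(-46/4 + 37/(-49))) - 1*48610 = √(7139 + √2*√(-46/4 + 37/(-49))) - 1*48610 = √(7139 + √2*√(-46*¼ + 37*(-1/49))) - 48610 = √(7139 + √2*√(-23/2 - 37/49)) - 48610 = √(7139 + √2*√(-1201/98)) - 48610 = √(7139 + √2*(I*√2402/14)) - 48610 = √(7139 + I*√1201/7) - 48610 = -48610 + √(7139 + I*√1201/7)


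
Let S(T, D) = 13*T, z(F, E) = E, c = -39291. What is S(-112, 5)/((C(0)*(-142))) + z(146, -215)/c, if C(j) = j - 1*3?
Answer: -3173117/929887 ≈ -3.4124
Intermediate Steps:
C(j) = -3 + j (C(j) = j - 3 = -3 + j)
S(-112, 5)/((C(0)*(-142))) + z(146, -215)/c = (13*(-112))/(((-3 + 0)*(-142))) - 215/(-39291) = -1456/((-3*(-142))) - 215*(-1/39291) = -1456/426 + 215/39291 = -1456*1/426 + 215/39291 = -728/213 + 215/39291 = -3173117/929887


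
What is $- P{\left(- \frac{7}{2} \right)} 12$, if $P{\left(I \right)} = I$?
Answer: $42$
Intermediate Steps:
$- P{\left(- \frac{7}{2} \right)} 12 = - \frac{-7}{2} \cdot 12 = \left(-1\right) \left(- \frac{7}{2}\right) 12 = \frac{7}{2} \cdot 12 = 42$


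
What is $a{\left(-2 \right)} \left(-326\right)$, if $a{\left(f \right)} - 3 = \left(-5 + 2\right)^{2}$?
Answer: $-3912$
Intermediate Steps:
$a{\left(f \right)} = 12$ ($a{\left(f \right)} = 3 + \left(-5 + 2\right)^{2} = 3 + \left(-3\right)^{2} = 3 + 9 = 12$)
$a{\left(-2 \right)} \left(-326\right) = 12 \left(-326\right) = -3912$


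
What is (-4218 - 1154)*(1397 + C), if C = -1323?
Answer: -397528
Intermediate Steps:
(-4218 - 1154)*(1397 + C) = (-4218 - 1154)*(1397 - 1323) = -5372*74 = -397528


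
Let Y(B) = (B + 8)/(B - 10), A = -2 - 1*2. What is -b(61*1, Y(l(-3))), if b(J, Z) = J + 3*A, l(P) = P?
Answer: -49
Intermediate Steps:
A = -4 (A = -2 - 2 = -4)
Y(B) = (8 + B)/(-10 + B)
b(J, Z) = -12 + J (b(J, Z) = J + 3*(-4) = J - 12 = -12 + J)
-b(61*1, Y(l(-3))) = -(-12 + 61*1) = -(-12 + 61) = -1*49 = -49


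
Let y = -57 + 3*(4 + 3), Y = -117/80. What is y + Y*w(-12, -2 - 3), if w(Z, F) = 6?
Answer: -1791/40 ≈ -44.775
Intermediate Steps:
Y = -117/80 (Y = -117*1/80 = -117/80 ≈ -1.4625)
y = -36 (y = -57 + 3*7 = -57 + 21 = -36)
y + Y*w(-12, -2 - 3) = -36 - 117/80*6 = -36 - 351/40 = -1791/40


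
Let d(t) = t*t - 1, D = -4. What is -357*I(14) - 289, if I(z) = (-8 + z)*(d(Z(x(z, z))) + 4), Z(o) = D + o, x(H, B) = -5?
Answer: -180217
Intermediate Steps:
Z(o) = -4 + o
d(t) = -1 + t² (d(t) = t² - 1 = -1 + t²)
I(z) = -672 + 84*z (I(z) = (-8 + z)*((-1 + (-4 - 5)²) + 4) = (-8 + z)*((-1 + (-9)²) + 4) = (-8 + z)*((-1 + 81) + 4) = (-8 + z)*(80 + 4) = (-8 + z)*84 = -672 + 84*z)
-357*I(14) - 289 = -357*(-672 + 84*14) - 289 = -357*(-672 + 1176) - 289 = -357*504 - 289 = -179928 - 289 = -180217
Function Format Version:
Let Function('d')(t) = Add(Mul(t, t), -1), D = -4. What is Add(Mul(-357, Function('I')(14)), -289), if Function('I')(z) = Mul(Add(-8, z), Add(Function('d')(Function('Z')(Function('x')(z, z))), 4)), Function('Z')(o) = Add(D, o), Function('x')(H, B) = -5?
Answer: -180217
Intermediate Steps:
Function('Z')(o) = Add(-4, o)
Function('d')(t) = Add(-1, Pow(t, 2)) (Function('d')(t) = Add(Pow(t, 2), -1) = Add(-1, Pow(t, 2)))
Function('I')(z) = Add(-672, Mul(84, z)) (Function('I')(z) = Mul(Add(-8, z), Add(Add(-1, Pow(Add(-4, -5), 2)), 4)) = Mul(Add(-8, z), Add(Add(-1, Pow(-9, 2)), 4)) = Mul(Add(-8, z), Add(Add(-1, 81), 4)) = Mul(Add(-8, z), Add(80, 4)) = Mul(Add(-8, z), 84) = Add(-672, Mul(84, z)))
Add(Mul(-357, Function('I')(14)), -289) = Add(Mul(-357, Add(-672, Mul(84, 14))), -289) = Add(Mul(-357, Add(-672, 1176)), -289) = Add(Mul(-357, 504), -289) = Add(-179928, -289) = -180217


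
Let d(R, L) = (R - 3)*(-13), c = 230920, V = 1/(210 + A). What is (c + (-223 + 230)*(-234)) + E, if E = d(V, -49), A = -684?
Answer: 108698167/474 ≈ 2.2932e+5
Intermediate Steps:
V = -1/474 (V = 1/(210 - 684) = 1/(-474) = -1/474 ≈ -0.0021097)
d(R, L) = 39 - 13*R (d(R, L) = (-3 + R)*(-13) = 39 - 13*R)
E = 18499/474 (E = 39 - 13*(-1/474) = 39 + 13/474 = 18499/474 ≈ 39.027)
(c + (-223 + 230)*(-234)) + E = (230920 + (-223 + 230)*(-234)) + 18499/474 = (230920 + 7*(-234)) + 18499/474 = (230920 - 1638) + 18499/474 = 229282 + 18499/474 = 108698167/474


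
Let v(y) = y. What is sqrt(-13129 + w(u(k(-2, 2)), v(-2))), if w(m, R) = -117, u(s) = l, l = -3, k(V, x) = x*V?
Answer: I*sqrt(13246) ≈ 115.09*I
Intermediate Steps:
k(V, x) = V*x
u(s) = -3
sqrt(-13129 + w(u(k(-2, 2)), v(-2))) = sqrt(-13129 - 117) = sqrt(-13246) = I*sqrt(13246)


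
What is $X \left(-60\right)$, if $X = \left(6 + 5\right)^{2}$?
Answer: $-7260$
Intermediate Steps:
$X = 121$ ($X = 11^{2} = 121$)
$X \left(-60\right) = 121 \left(-60\right) = -7260$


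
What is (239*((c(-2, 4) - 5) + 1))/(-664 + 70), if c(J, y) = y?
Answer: 0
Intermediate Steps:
(239*((c(-2, 4) - 5) + 1))/(-664 + 70) = (239*((4 - 5) + 1))/(-664 + 70) = (239*(-1 + 1))/(-594) = -239*0/594 = -1/594*0 = 0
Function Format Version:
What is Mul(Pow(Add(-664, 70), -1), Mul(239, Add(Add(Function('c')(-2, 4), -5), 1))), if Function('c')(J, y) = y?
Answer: 0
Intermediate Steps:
Mul(Pow(Add(-664, 70), -1), Mul(239, Add(Add(Function('c')(-2, 4), -5), 1))) = Mul(Pow(Add(-664, 70), -1), Mul(239, Add(Add(4, -5), 1))) = Mul(Pow(-594, -1), Mul(239, Add(-1, 1))) = Mul(Rational(-1, 594), Mul(239, 0)) = Mul(Rational(-1, 594), 0) = 0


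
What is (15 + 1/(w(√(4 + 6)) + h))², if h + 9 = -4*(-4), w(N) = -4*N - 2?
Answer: 816112/3645 - 3232*√10/3645 ≈ 221.09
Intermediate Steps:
w(N) = -2 - 4*N
h = 7 (h = -9 - 4*(-4) = -9 + 16 = 7)
(15 + 1/(w(√(4 + 6)) + h))² = (15 + 1/((-2 - 4*√(4 + 6)) + 7))² = (15 + 1/((-2 - 4*√10) + 7))² = (15 + 1/(5 - 4*√10))²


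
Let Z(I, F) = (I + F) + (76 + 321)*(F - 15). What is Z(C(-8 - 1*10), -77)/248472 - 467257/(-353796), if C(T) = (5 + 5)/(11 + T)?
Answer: 60171118283/51279899832 ≈ 1.1734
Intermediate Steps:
C(T) = 10/(11 + T)
Z(I, F) = -5955 + I + 398*F (Z(I, F) = (F + I) + 397*(-15 + F) = (F + I) + (-5955 + 397*F) = -5955 + I + 398*F)
Z(C(-8 - 1*10), -77)/248472 - 467257/(-353796) = (-5955 + 10/(11 + (-8 - 1*10)) + 398*(-77))/248472 - 467257/(-353796) = (-5955 + 10/(11 + (-8 - 10)) - 30646)*(1/248472) - 467257*(-1/353796) = (-5955 + 10/(11 - 18) - 30646)*(1/248472) + 467257/353796 = (-5955 + 10/(-7) - 30646)*(1/248472) + 467257/353796 = (-5955 + 10*(-1/7) - 30646)*(1/248472) + 467257/353796 = (-5955 - 10/7 - 30646)*(1/248472) + 467257/353796 = -256217/7*1/248472 + 467257/353796 = -256217/1739304 + 467257/353796 = 60171118283/51279899832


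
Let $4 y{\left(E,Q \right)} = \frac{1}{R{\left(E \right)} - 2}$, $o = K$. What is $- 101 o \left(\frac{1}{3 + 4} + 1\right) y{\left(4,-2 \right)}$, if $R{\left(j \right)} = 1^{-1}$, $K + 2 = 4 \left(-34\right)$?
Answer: $- \frac{27876}{7} \approx -3982.3$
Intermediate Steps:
$K = -138$ ($K = -2 + 4 \left(-34\right) = -2 - 136 = -138$)
$o = -138$
$R{\left(j \right)} = 1$
$y{\left(E,Q \right)} = - \frac{1}{4}$ ($y{\left(E,Q \right)} = \frac{1}{4 \left(1 - 2\right)} = \frac{1}{4 \left(-1\right)} = \frac{1}{4} \left(-1\right) = - \frac{1}{4}$)
$- 101 o \left(\frac{1}{3 + 4} + 1\right) y{\left(4,-2 \right)} = \left(-101\right) \left(-138\right) \left(\frac{1}{3 + 4} + 1\right) \left(- \frac{1}{4}\right) = 13938 \left(\frac{1}{7} + 1\right) \left(- \frac{1}{4}\right) = 13938 \cdot \frac{8}{7} \left(- \frac{1}{4}\right) = 13938 \left(- \frac{2}{7}\right) = - \frac{27876}{7}$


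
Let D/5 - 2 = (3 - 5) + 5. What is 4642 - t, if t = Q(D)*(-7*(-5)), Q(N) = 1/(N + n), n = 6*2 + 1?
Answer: 176361/38 ≈ 4641.1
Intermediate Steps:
n = 13 (n = 12 + 1 = 13)
D = 25 (D = 10 + 5*((3 - 5) + 5) = 10 + 5*(-2 + 5) = 10 + 5*3 = 10 + 15 = 25)
Q(N) = 1/(13 + N) (Q(N) = 1/(N + 13) = 1/(13 + N))
t = 35/38 (t = (-7*(-5))/(13 + 25) = 35/38 ≈ 0.92105)
4642 - t = 4642 - 1*35/38 = 4642 - 35/38 = 176361/38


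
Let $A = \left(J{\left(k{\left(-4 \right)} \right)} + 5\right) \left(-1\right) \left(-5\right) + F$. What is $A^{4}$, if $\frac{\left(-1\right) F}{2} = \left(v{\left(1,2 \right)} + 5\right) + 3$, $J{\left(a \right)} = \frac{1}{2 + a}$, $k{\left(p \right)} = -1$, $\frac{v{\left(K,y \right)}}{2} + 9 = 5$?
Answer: $810000$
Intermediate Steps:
$v{\left(K,y \right)} = -8$ ($v{\left(K,y \right)} = -18 + 2 \cdot 5 = -18 + 10 = -8$)
$F = 0$ ($F = - 2 \left(\left(-8 + 5\right) + 3\right) = - 2 \left(-3 + 3\right) = \left(-2\right) 0 = 0$)
$A = 30$ ($A = \left(\frac{1}{2 - 1} + 5\right) \left(-1\right) \left(-5\right) + 0 = \left(1^{-1} + 5\right) \left(-1\right) \left(-5\right) + 0 = \left(1 + 5\right) \left(-1\right) \left(-5\right) + 0 = 6 \left(-1\right) \left(-5\right) + 0 = \left(-6\right) \left(-5\right) + 0 = 30 + 0 = 30$)
$A^{4} = 30^{4} = 810000$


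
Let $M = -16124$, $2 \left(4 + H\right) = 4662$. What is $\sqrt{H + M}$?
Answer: $3 i \sqrt{1533} \approx 117.46 i$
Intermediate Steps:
$H = 2327$ ($H = -4 + \frac{1}{2} \cdot 4662 = -4 + 2331 = 2327$)
$\sqrt{H + M} = \sqrt{2327 - 16124} = \sqrt{-13797} = 3 i \sqrt{1533}$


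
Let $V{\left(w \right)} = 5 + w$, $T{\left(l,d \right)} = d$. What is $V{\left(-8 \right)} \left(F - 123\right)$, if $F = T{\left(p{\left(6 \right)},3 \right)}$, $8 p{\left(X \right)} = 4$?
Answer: $360$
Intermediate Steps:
$p{\left(X \right)} = \frac{1}{2}$ ($p{\left(X \right)} = \frac{1}{8} \cdot 4 = \frac{1}{2}$)
$F = 3$
$V{\left(-8 \right)} \left(F - 123\right) = \left(5 - 8\right) \left(3 - 123\right) = \left(-3\right) \left(-120\right) = 360$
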